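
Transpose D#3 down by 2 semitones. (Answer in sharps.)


Let's work it out.
D#3: chromatic position 3 in octave 3 → absolute = 3×12 + 3 = 39
Transpose down 2: 39 - 2 = 37
37 = 3×12 + 1 → C# in octave 3
Result = C#3


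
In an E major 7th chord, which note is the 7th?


Solution.
Major 7th chord = root + major 3rd + perfect 5th + major 7th
Seventh chords stack in thirds, so the letter names are E-G-B-D
Root: E
Major 3rd above E: G#
Perfect 5th above E: B
Major 7th above E: D#
The 7th = D#


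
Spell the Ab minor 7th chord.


Reasoning:
Minor 7th chord = root + minor 3rd + perfect 5th + minor 7th
Seventh chords stack in thirds, so the letter names are A-C-E-G
Root: Ab
Minor 3rd above Ab: Cb
Perfect 5th above Ab: Eb
Minor 7th above Ab: Gb
Chord = Ab Cb Eb Gb


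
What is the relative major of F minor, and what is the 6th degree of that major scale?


Let's work it out.
The relative major shares the key signature and is a minor 3rd above the minor tonic
A minor 3rd above F is Ab
→ relative major of F minor is Ab major
Ab major scale: Ab Bb C Db Eb F G
= Ab major; 6th degree = F


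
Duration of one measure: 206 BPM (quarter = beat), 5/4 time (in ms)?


Reasoning:
Quarter-note beat duration = 60000 / 206 ms
Beats per measure (5/4) = 5
One measure = 5 × 60000 / 206 = 300000 / 206 ms
= 1456.3 ms


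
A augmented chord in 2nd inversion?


Reasoning:
Root position: A C# E#
2nd inversion: move root and 3rd up an octave
Bass note: E#
Notes (bottom to top) = E# A C#


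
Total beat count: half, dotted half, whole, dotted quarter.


Step by step:
Beat values:
  half = 2 beats
  dotted half = 3 beats
  whole = 4 beats
  dotted quarter = 1.5 beats
Sum = 2 + 3 + 4 + 1.5
= 10.5 beats


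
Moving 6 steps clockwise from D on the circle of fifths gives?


Let's work it out.
Each clockwise step on the circle of fifths moves up a perfect 5th
From D: D → A → E → B → F#/Gb → Db → Ab
= Ab


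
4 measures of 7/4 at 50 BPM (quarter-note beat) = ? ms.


Step by step:
Quarter-note beat duration = 60000 / 50 ms
Beats per measure (7/4) = 7
One measure = 7 × 60000 / 50 = 420000 / 50 ms
4 measures = 4 × 420000 / 50 = 1680000 / 50
= 33600.0 ms


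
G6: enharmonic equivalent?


Step by step:
Enharmonic notes sound the same pitch but are spelled with different letter names
G and F## name the same pitch class
= F##6


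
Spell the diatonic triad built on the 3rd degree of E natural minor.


E natural minor scale: E F# G A B C D
Diatonic triad on degree 3 stacks scale notes 3, 5, 7: G B D
G→B = 4 semitones; G→D = 7 semitones → major triad
= G B D (major)


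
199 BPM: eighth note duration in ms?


Working:
One quarter-note beat = 60000 / BPM = 60000 / 199 ms
Eighth note = 1/2 × quarter note
Duration = 1/2 × 60000 / 199 = 30000 / 199
= 150.8 ms


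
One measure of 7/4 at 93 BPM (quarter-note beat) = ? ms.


Solution.
Quarter-note beat duration = 60000 / 93 ms
Beats per measure (7/4) = 7
One measure = 7 × 60000 / 93 = 420000 / 93 ms
= 4516.1 ms


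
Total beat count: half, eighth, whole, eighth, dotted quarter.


Beat values:
  half = 2 beats
  eighth = 0.5 beats
  whole = 4 beats
  eighth = 0.5 beats
  dotted quarter = 1.5 beats
Sum = 2 + 0.5 + 4 + 0.5 + 1.5
= 8.5 beats


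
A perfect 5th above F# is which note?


Step by step:
A 5th spans 5 letter names, so from F we land on C
A perfect 5th = 7 semitones above F#
Spell C at that pitch: C#
= C#


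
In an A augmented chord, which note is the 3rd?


Augmented triad = root + major 3rd (4 semitones) + augmented 5th (8 semitones)
A triad on A stacks thirds, so the chord tones use letter names A-C-E
Root: A
Major 3rd above A: C#
Augmented 5th above A: E#
The 3rd = C#


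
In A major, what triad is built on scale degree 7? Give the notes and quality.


Working:
A major scale: A B C# D E F# G#
Diatonic triad on degree 7 stacks scale notes 7, 2, 4: G# B D
G#→B = 3 semitones; G#→D = 6 semitones → diminished triad
= G# B D (diminished)


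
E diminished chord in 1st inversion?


Solution.
Root position: E G Bb
1st inversion: move root up an octave
Bass note: G
Notes (bottom to top) = G Bb E


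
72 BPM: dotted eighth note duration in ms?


One quarter-note beat = 60000 / BPM = 60000 / 72 ms
Dotted eighth note = 3/4 × quarter note
Duration = 3/4 × 60000 / 72 = 45000 / 72
= 625.0 ms


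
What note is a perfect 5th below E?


Step by step:
A 5th spans 5 letter names, so from E we land on A
A perfect 5th = 7 semitones below E
Spell A at that pitch: A
= A


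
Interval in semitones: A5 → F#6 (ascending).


Absolute semitone position = octave×12 + chromatic position
A5: 5×12 + 9 = 69
F#6: 6×12 + 6 = 78
Difference = 78 - 69 = 9
= 9 semitones


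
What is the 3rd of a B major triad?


Major triad = root + major 3rd (4 semitones) + perfect 5th (7 semitones)
A triad on B stacks thirds, so the chord tones use letter names B-D-F
Root: B
Major 3rd above B: D#
Perfect 5th above B: F#
The 3rd = D#


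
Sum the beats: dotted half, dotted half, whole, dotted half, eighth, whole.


Beat values:
  dotted half = 3 beats
  dotted half = 3 beats
  whole = 4 beats
  dotted half = 3 beats
  eighth = 0.5 beats
  whole = 4 beats
Sum = 3 + 3 + 4 + 3 + 0.5 + 4
= 17.5 beats


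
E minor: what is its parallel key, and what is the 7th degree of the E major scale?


Parallel keys share the same tonic but differ in mode
E minor → parallel is E major
E major scale: E F# G# A B C# D#
= E major; 7th degree = D#


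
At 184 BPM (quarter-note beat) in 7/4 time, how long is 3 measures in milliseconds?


Quarter-note beat duration = 60000 / 184 ms
Beats per measure (7/4) = 7
One measure = 7 × 60000 / 184 = 420000 / 184 ms
3 measures = 3 × 420000 / 184 = 1260000 / 184
= 6847.8 ms


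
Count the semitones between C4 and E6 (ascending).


Working:
Absolute semitone position = octave×12 + chromatic position
C4: 4×12 + 0 = 48
E6: 6×12 + 4 = 76
Difference = 76 - 48 = 28
= 28 semitones


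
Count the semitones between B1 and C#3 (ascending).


Reasoning:
Absolute semitone position = octave×12 + chromatic position
B1: 1×12 + 11 = 23
C#3: 3×12 + 1 = 37
Difference = 37 - 23 = 14
= 14 semitones


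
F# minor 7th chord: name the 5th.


Working:
Minor 7th chord = root + minor 3rd + perfect 5th + minor 7th
Seventh chords stack in thirds, so the letter names are F-A-C-E
Root: F#
Minor 3rd above F#: A
Perfect 5th above F#: C#
Minor 7th above F#: E
The 5th = C#


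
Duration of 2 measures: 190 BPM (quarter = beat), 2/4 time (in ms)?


Reasoning:
Quarter-note beat duration = 60000 / 190 ms
Beats per measure (2/4) = 2
One measure = 2 × 60000 / 190 = 120000 / 190 ms
2 measures = 2 × 120000 / 190 = 240000 / 190
= 1263.2 ms


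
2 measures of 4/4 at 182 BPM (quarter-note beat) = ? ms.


Working:
Quarter-note beat duration = 60000 / 182 ms
Beats per measure (4/4) = 4
One measure = 4 × 60000 / 182 = 240000 / 182 ms
2 measures = 2 × 240000 / 182 = 480000 / 182
= 2637.4 ms


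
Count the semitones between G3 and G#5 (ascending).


Working:
Absolute semitone position = octave×12 + chromatic position
G3: 3×12 + 7 = 43
G#5: 5×12 + 8 = 68
Difference = 68 - 43 = 25
= 25 semitones


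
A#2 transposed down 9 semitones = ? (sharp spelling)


Working:
A#2: chromatic position 10 in octave 2 → absolute = 2×12 + 10 = 34
Transpose down 9: 34 - 9 = 25
25 = 2×12 + 1 → C# in octave 2
Result = C#2


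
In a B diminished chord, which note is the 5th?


Let's work it out.
Diminished triad = root + minor 3rd (3 semitones) + diminished 5th (6 semitones)
A triad on B stacks thirds, so the chord tones use letter names B-D-F
Root: B
Minor 3rd above B: D
Diminished 5th above B: F
The 5th = F


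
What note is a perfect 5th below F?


Step by step:
A 5th spans 5 letter names, so from F we land on B
A perfect 5th = 7 semitones below F
Spell B at that pitch: Bb
= Bb


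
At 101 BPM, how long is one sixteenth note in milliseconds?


Step by step:
One quarter-note beat = 60000 / BPM = 60000 / 101 ms
Sixteenth note = 1/4 × quarter note
Duration = 1/4 × 60000 / 101 = 15000 / 101
= 148.5 ms


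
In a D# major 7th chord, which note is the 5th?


Step by step:
Major 7th chord = root + major 3rd + perfect 5th + major 7th
Seventh chords stack in thirds, so the letter names are D-F-A-C
Root: D#
Major 3rd above D#: F##
Perfect 5th above D#: A#
Major 7th above D#: C##
The 5th = A#


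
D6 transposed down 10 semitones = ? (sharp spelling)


Let's work it out.
D6: chromatic position 2 in octave 6 → absolute = 6×12 + 2 = 74
Transpose down 10: 74 - 10 = 64
64 = 5×12 + 4 → E in octave 5
Result = E5


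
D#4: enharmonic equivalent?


Solution.
Enharmonic notes sound the same pitch but are spelled with different letter names
D# and Eb name the same pitch class
= Eb4


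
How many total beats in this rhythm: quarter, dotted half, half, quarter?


Solution.
Beat values:
  quarter = 1 beat
  dotted half = 3 beats
  half = 2 beats
  quarter = 1 beat
Sum = 1 + 3 + 2 + 1
= 7 beats


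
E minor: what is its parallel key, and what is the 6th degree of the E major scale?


Solution.
Parallel keys share the same tonic but differ in mode
E minor → parallel is E major
E major scale: E F# G# A B C# D#
= E major; 6th degree = C#


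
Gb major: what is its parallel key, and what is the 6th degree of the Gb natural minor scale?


Parallel keys share the same tonic but differ in mode
Gb major → parallel is Gb minor
Gb natural minor scale: Gb Ab Bbb Cb Db Ebb Fb
= Gb minor; 6th degree = Ebb


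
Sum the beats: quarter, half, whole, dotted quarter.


Beat values:
  quarter = 1 beat
  half = 2 beats
  whole = 4 beats
  dotted quarter = 1.5 beats
Sum = 1 + 2 + 4 + 1.5
= 8.5 beats


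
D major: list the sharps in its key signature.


Reasoning:
Sharp major keys follow the circle of fifths: C(0), G(1), D(2), A(3), E(4), B(5), F#(6), C#(7)
D major has 2 sharps
Order of sharps: F# C# G# D# A# E# B# → first 2: F#, C#
= F#, C#


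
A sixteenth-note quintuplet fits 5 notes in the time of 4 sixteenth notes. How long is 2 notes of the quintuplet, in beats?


Let's work it out.
Quintuplet: 5 notes occupy the space of 4 sixteenth notes
Space = 4 × 1/4 = 1 beat
Each quintuplet note = 1 / 5 = 1/5 beats
2 notes = 2 × 1/5 = 2/5
= 2/5 beats


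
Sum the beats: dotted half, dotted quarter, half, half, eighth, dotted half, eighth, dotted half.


Beat values:
  dotted half = 3 beats
  dotted quarter = 1.5 beats
  half = 2 beats
  half = 2 beats
  eighth = 0.5 beats
  dotted half = 3 beats
  eighth = 0.5 beats
  dotted half = 3 beats
Sum = 3 + 1.5 + 2 + 2 + 0.5 + 3 + 0.5 + 3
= 15.5 beats


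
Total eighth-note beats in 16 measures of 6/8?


Solution.
Time signature 6/8: the bottom number 8 means the eighth note gets one count
The top number 6 means 6 eighth-note beats per measure
Total = 6 × 16 measures
= 96 eighth-note beats


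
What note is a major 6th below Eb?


A 6th spans 6 letter names, so from E we land on G
A major 6th = 9 semitones below Eb
Spell G at that pitch: Gb
= Gb


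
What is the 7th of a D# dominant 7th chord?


Dominant 7th chord = root + major 3rd + perfect 5th + minor 7th
Seventh chords stack in thirds, so the letter names are D-F-A-C
Root: D#
Major 3rd above D#: F##
Perfect 5th above D#: A#
Minor 7th above D#: C#
The 7th = C#


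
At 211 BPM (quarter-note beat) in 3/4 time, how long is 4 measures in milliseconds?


Step by step:
Quarter-note beat duration = 60000 / 211 ms
Beats per measure (3/4) = 3
One measure = 3 × 60000 / 211 = 180000 / 211 ms
4 measures = 4 × 180000 / 211 = 720000 / 211
= 3412.3 ms


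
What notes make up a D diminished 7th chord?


Step by step:
Diminished 7th chord = root + minor 3rd + diminished 5th + diminished 7th
Seventh chords stack in thirds, so the letter names are D-F-A-C
Root: D
Minor 3rd above D: F
Diminished 5th above D: Ab
Diminished 7th above D: Cb
Chord = D F Ab Cb


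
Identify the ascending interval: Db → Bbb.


Working:
Letter names: D → B spans 6 letter names → a 6th
Semitones: Db → Bbb = 8 half-steps
A 6th of 8 semitones is a minor 6th
= minor 6th


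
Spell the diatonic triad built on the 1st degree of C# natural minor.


Reasoning:
C# natural minor scale: C# D# E F# G# A B
Diatonic triad on degree 1 stacks scale notes 1, 3, 5: C# E G#
C#→E = 3 semitones; C#→G# = 7 semitones → minor triad
= C# E G# (minor)


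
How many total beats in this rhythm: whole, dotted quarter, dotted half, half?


Beat values:
  whole = 4 beats
  dotted quarter = 1.5 beats
  dotted half = 3 beats
  half = 2 beats
Sum = 4 + 1.5 + 3 + 2
= 10.5 beats


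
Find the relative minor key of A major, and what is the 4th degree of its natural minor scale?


Solution.
The relative minor shares the major's key signature and starts on its 6th degree
6th degree = a major 6th above the tonic; a major 6th above A is F#
→ relative minor of A major is F# minor
F# natural minor scale: F# G# A B C# D E
= F# minor; 4th degree = B


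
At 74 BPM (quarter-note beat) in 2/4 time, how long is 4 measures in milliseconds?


Reasoning:
Quarter-note beat duration = 60000 / 74 ms
Beats per measure (2/4) = 2
One measure = 2 × 60000 / 74 = 120000 / 74 ms
4 measures = 4 × 120000 / 74 = 480000 / 74
= 6486.5 ms


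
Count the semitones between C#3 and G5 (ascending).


Step by step:
Absolute semitone position = octave×12 + chromatic position
C#3: 3×12 + 1 = 37
G5: 5×12 + 7 = 67
Difference = 67 - 37 = 30
= 30 semitones


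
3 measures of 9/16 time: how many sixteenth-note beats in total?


Step by step:
Time signature 9/16: the bottom number 16 means the sixteenth note gets one count
The top number 9 means 9 sixteenth-note beats per measure
Total = 9 × 3 measures
= 27 sixteenth-note beats


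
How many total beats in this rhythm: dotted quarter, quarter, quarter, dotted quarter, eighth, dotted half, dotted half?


Let's work it out.
Beat values:
  dotted quarter = 1.5 beats
  quarter = 1 beat
  quarter = 1 beat
  dotted quarter = 1.5 beats
  eighth = 0.5 beats
  dotted half = 3 beats
  dotted half = 3 beats
Sum = 1.5 + 1 + 1 + 1.5 + 0.5 + 3 + 3
= 11.5 beats


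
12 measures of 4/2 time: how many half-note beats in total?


Let's work it out.
Time signature 4/2: the bottom number 2 means the half note gets one count
The top number 4 means 4 half-note beats per measure
Total = 4 × 12 measures
= 48 half-note beats


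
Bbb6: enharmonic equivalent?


Enharmonic notes sound the same pitch but are spelled with different letter names
Bbb and A name the same pitch class
= A6


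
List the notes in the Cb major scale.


Reasoning:
Major scale pattern: W-W-H-W-W-W-H (2-2-1-2-2-2-1 semitones)
Starting from Cb:
  Cb + 2 semitones → Db
  Db + 2 semitones → Eb
  Eb + 1 semitone → Fb
  Fb + 2 semitones → Gb
  Gb + 2 semitones → Ab
  Ab + 2 semitones → Bb
  Bb + 1 semitone → Cb
Scale = Cb Db Eb Fb Gb Ab Bb


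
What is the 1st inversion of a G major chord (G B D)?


Solution.
Root position: G B D
1st inversion: move root up an octave
Bass note: B
Notes (bottom to top) = B D G


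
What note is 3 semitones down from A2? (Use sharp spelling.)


A2: chromatic position 9 in octave 2 → absolute = 2×12 + 9 = 33
Transpose down 3: 33 - 3 = 30
30 = 2×12 + 6 → F# in octave 2
Result = F#2


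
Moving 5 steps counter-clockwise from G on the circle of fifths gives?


Each counter-clockwise step moves down a perfect 5th (= up a perfect 4th)
From G: G → C → F → Bb → Eb → Ab
= Ab


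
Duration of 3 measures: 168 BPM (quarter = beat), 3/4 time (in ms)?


Working:
Quarter-note beat duration = 60000 / 168 ms
Beats per measure (3/4) = 3
One measure = 3 × 60000 / 168 = 180000 / 168 ms
3 measures = 3 × 180000 / 168 = 540000 / 168
= 3214.3 ms


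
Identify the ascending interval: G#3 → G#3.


Working:
Letter names: G → G spans 1 letter name → a unison
Semitones: G#3 → G#3 = 0 half-steps
A unison of 0 semitones is a perfect unison
= perfect unison


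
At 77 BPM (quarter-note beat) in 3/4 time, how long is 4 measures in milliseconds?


Solution.
Quarter-note beat duration = 60000 / 77 ms
Beats per measure (3/4) = 3
One measure = 3 × 60000 / 77 = 180000 / 77 ms
4 measures = 4 × 180000 / 77 = 720000 / 77
= 9350.6 ms


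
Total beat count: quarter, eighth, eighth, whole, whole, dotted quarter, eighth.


Reasoning:
Beat values:
  quarter = 1 beat
  eighth = 0.5 beats
  eighth = 0.5 beats
  whole = 4 beats
  whole = 4 beats
  dotted quarter = 1.5 beats
  eighth = 0.5 beats
Sum = 1 + 0.5 + 0.5 + 4 + 4 + 1.5 + 0.5
= 12 beats


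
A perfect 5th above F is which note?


A 5th spans 5 letter names, so from F we land on C
A perfect 5th = 7 semitones above F
Spell C at that pitch: C
= C


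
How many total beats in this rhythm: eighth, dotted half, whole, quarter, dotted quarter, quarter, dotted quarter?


Beat values:
  eighth = 0.5 beats
  dotted half = 3 beats
  whole = 4 beats
  quarter = 1 beat
  dotted quarter = 1.5 beats
  quarter = 1 beat
  dotted quarter = 1.5 beats
Sum = 0.5 + 3 + 4 + 1 + 1.5 + 1 + 1.5
= 12.5 beats


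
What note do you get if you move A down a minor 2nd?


Reasoning:
minor 2nd: 2 letter names, 1 semitones
Letter: A - 1 → G
Pitch: A - 1 semitones, spelled as a G → G#
= G#


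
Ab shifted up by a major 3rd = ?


Working:
major 3rd: 3 letter names, 4 semitones
Letter: A + 2 → C
Pitch: Ab + 4 semitones, spelled as a C → C
= C


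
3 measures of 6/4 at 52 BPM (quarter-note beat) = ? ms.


Quarter-note beat duration = 60000 / 52 ms
Beats per measure (6/4) = 6
One measure = 6 × 60000 / 52 = 360000 / 52 ms
3 measures = 3 × 360000 / 52 = 1080000 / 52
= 20769.2 ms


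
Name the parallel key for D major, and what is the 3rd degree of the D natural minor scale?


Step by step:
Parallel keys share the same tonic but differ in mode
D major → parallel is D minor
D natural minor scale: D E F G A Bb C
= D minor; 3rd degree = F


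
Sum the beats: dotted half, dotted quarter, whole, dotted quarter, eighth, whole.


Step by step:
Beat values:
  dotted half = 3 beats
  dotted quarter = 1.5 beats
  whole = 4 beats
  dotted quarter = 1.5 beats
  eighth = 0.5 beats
  whole = 4 beats
Sum = 3 + 1.5 + 4 + 1.5 + 0.5 + 4
= 14.5 beats


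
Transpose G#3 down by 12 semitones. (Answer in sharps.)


Let's work it out.
G#3: chromatic position 8 in octave 3 → absolute = 3×12 + 8 = 44
Transpose down 12: 44 - 12 = 32
32 = 2×12 + 8 → G# in octave 2
Result = G#2


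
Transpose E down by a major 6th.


Step by step:
major 6th: 6 letter names, 9 semitones
Letter: E - 5 → G
Pitch: E - 9 semitones, spelled as a G → G
= G


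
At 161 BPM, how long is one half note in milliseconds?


Reasoning:
One quarter-note beat = 60000 / BPM = 60000 / 161 ms
Half note = 2 × quarter note
Duration = 2 × 60000 / 161 = 120000 / 161
= 745.3 ms


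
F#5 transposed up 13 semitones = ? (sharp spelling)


Let's work it out.
F#5: chromatic position 6 in octave 5 → absolute = 5×12 + 6 = 66
Transpose up 13: 66 + 13 = 79
79 = 6×12 + 7 → G in octave 6
Result = G6


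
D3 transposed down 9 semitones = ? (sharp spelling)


D3: chromatic position 2 in octave 3 → absolute = 3×12 + 2 = 38
Transpose down 9: 38 - 9 = 29
29 = 2×12 + 5 → F in octave 2
Result = F2


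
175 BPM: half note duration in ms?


One quarter-note beat = 60000 / BPM = 60000 / 175 ms
Half note = 2 × quarter note
Duration = 2 × 60000 / 175 = 120000 / 175
= 685.7 ms


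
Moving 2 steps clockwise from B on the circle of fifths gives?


Solution.
Each clockwise step on the circle of fifths moves up a perfect 5th
From B: B → F#/Gb → Db
= Db


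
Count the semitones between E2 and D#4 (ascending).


Reasoning:
Absolute semitone position = octave×12 + chromatic position
E2: 2×12 + 4 = 28
D#4: 4×12 + 3 = 51
Difference = 51 - 28 = 23
= 23 semitones


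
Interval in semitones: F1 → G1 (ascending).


Working:
Absolute semitone position = octave×12 + chromatic position
F1: 1×12 + 5 = 17
G1: 1×12 + 7 = 19
Difference = 19 - 17 = 2
= 2 semitones


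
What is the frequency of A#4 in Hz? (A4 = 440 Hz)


Solution.
f = 440 × 2^(n/12) where n = semitones from A4
A#4: 1 semitones from A4
f = 440 × 2^(1/12)
f = 466.16 Hz


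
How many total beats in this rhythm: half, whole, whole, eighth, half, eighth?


Step by step:
Beat values:
  half = 2 beats
  whole = 4 beats
  whole = 4 beats
  eighth = 0.5 beats
  half = 2 beats
  eighth = 0.5 beats
Sum = 2 + 4 + 4 + 0.5 + 2 + 0.5
= 13 beats


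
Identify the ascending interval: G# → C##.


Letter names: G → C spans 4 letter names → a 4th
Semitones: G# → C## = 6 half-steps
A 4th of 6 semitones is an augmented 4th
= augmented 4th


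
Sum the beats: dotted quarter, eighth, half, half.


Solution.
Beat values:
  dotted quarter = 1.5 beats
  eighth = 0.5 beats
  half = 2 beats
  half = 2 beats
Sum = 1.5 + 0.5 + 2 + 2
= 6 beats


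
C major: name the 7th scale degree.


Let's work it out.
Major scale pattern: W-W-H-W-W-W-H (2-2-1-2-2-2-1 semitones)
Starting from C:
  C + 2 semitones → D
  D + 2 semitones → E
  E + 1 semitone → F
  F + 2 semitones → G
  G + 2 semitones → A
  A + 2 semitones → B
  B + 1 semitone → C
Scale: C D E F G A B
Degree 7 = B


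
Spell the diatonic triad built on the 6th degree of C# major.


Solution.
C# major scale: C# D# E# F# G# A# B#
Diatonic triad on degree 6 stacks scale notes 6, 1, 3: A# C# E#
A#→C# = 3 semitones; A#→E# = 7 semitones → minor triad
= A# C# E# (minor)


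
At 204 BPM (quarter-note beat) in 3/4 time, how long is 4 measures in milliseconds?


Quarter-note beat duration = 60000 / 204 ms
Beats per measure (3/4) = 3
One measure = 3 × 60000 / 204 = 180000 / 204 ms
4 measures = 4 × 180000 / 204 = 720000 / 204
= 3529.4 ms


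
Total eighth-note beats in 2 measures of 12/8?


Time signature 12/8: the bottom number 8 means the eighth note gets one count
The top number 12 means 12 eighth-note beats per measure
Total = 12 × 2 measures
= 24 eighth-note beats


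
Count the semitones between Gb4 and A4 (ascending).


Working:
Absolute semitone position = octave×12 + chromatic position
Gb4: 4×12 + 6 = 54
A4: 4×12 + 9 = 57
Difference = 57 - 54 = 3
= 3 semitones


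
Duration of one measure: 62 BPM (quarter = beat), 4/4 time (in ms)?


Reasoning:
Quarter-note beat duration = 60000 / 62 ms
Beats per measure (4/4) = 4
One measure = 4 × 60000 / 62 = 240000 / 62 ms
= 3871.0 ms


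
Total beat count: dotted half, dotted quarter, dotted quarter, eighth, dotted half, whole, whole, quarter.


Reasoning:
Beat values:
  dotted half = 3 beats
  dotted quarter = 1.5 beats
  dotted quarter = 1.5 beats
  eighth = 0.5 beats
  dotted half = 3 beats
  whole = 4 beats
  whole = 4 beats
  quarter = 1 beat
Sum = 3 + 1.5 + 1.5 + 0.5 + 3 + 4 + 4 + 1
= 18.5 beats


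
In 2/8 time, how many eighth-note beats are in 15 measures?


Step by step:
Time signature 2/8: the bottom number 8 means the eighth note gets one count
The top number 2 means 2 eighth-note beats per measure
Total = 2 × 15 measures
= 30 eighth-note beats


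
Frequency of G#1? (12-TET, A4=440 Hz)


Reasoning:
f = 440 × 2^(n/12) where n = semitones from A4
G#1: -37 semitones from A4
f = 440 × 2^(-37/12)
f = 51.91 Hz


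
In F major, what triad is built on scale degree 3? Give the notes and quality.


Step by step:
F major scale: F G A Bb C D E
Diatonic triad on degree 3 stacks scale notes 3, 5, 7: A C E
A→C = 3 semitones; A→E = 7 semitones → minor triad
= A C E (minor)


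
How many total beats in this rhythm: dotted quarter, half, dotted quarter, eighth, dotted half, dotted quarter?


Solution.
Beat values:
  dotted quarter = 1.5 beats
  half = 2 beats
  dotted quarter = 1.5 beats
  eighth = 0.5 beats
  dotted half = 3 beats
  dotted quarter = 1.5 beats
Sum = 1.5 + 2 + 1.5 + 0.5 + 3 + 1.5
= 10 beats


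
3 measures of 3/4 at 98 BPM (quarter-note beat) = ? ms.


Quarter-note beat duration = 60000 / 98 ms
Beats per measure (3/4) = 3
One measure = 3 × 60000 / 98 = 180000 / 98 ms
3 measures = 3 × 180000 / 98 = 540000 / 98
= 5510.2 ms


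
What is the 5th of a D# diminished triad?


Step by step:
Diminished triad = root + minor 3rd (3 semitones) + diminished 5th (6 semitones)
A triad on D# stacks thirds, so the chord tones use letter names D-F-A
Root: D#
Minor 3rd above D#: F#
Diminished 5th above D#: A
The 5th = A


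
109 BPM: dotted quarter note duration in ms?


Working:
One quarter-note beat = 60000 / BPM = 60000 / 109 ms
Dotted quarter note = 3/2 × quarter note
Duration = 3/2 × 60000 / 109 = 90000 / 109
= 825.7 ms


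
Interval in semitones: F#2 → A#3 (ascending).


Solution.
Absolute semitone position = octave×12 + chromatic position
F#2: 2×12 + 6 = 30
A#3: 3×12 + 10 = 46
Difference = 46 - 30 = 16
= 16 semitones


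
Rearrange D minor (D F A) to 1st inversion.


Working:
Root position: D F A
1st inversion: move root up an octave
Bass note: F
Notes (bottom to top) = F A D


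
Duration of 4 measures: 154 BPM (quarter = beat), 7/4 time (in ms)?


Solution.
Quarter-note beat duration = 60000 / 154 ms
Beats per measure (7/4) = 7
One measure = 7 × 60000 / 154 = 420000 / 154 ms
4 measures = 4 × 420000 / 154 = 1680000 / 154
= 10909.1 ms


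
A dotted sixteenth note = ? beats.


Working:
Base sixteenth note = 1/4 beats
Dot 1 adds half the previous value: +1/8
One dotted sixteenth = 1/4 + 1/8 = 3/8
= 3/8 beats


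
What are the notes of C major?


Major scale pattern: W-W-H-W-W-W-H (2-2-1-2-2-2-1 semitones)
Starting from C:
  C + 2 semitones → D
  D + 2 semitones → E
  E + 1 semitone → F
  F + 2 semitones → G
  G + 2 semitones → A
  A + 2 semitones → B
  B + 1 semitone → C
Scale = C D E F G A B


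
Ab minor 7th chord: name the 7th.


Working:
Minor 7th chord = root + minor 3rd + perfect 5th + minor 7th
Seventh chords stack in thirds, so the letter names are A-C-E-G
Root: Ab
Minor 3rd above Ab: Cb
Perfect 5th above Ab: Eb
Minor 7th above Ab: Gb
The 7th = Gb


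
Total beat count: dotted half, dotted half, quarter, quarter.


Solution.
Beat values:
  dotted half = 3 beats
  dotted half = 3 beats
  quarter = 1 beat
  quarter = 1 beat
Sum = 3 + 3 + 1 + 1
= 8 beats


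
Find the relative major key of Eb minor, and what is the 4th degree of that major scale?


The relative major shares the key signature and is a minor 3rd above the minor tonic
A minor 3rd above Eb is Gb
→ relative major of Eb minor is Gb major
Gb major scale: Gb Ab Bb Cb Db Eb F
= Gb major; 4th degree = Cb


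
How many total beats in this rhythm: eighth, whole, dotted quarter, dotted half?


Solution.
Beat values:
  eighth = 0.5 beats
  whole = 4 beats
  dotted quarter = 1.5 beats
  dotted half = 3 beats
Sum = 0.5 + 4 + 1.5 + 3
= 9 beats


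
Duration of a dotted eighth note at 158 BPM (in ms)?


Reasoning:
One quarter-note beat = 60000 / BPM = 60000 / 158 ms
Dotted eighth note = 3/4 × quarter note
Duration = 3/4 × 60000 / 158 = 45000 / 158
= 284.8 ms


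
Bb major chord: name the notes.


Major triad = root + major 3rd (4 semitones) + perfect 5th (7 semitones)
A triad on Bb stacks thirds, so the chord tones use letter names B-D-F
Root: Bb
Major 3rd above Bb: D
Perfect 5th above Bb: F
Chord = Bb D F


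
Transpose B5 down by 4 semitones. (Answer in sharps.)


Let's work it out.
B5: chromatic position 11 in octave 5 → absolute = 5×12 + 11 = 71
Transpose down 4: 71 - 4 = 67
67 = 5×12 + 7 → G in octave 5
Result = G5


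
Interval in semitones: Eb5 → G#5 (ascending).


Solution.
Absolute semitone position = octave×12 + chromatic position
Eb5: 5×12 + 3 = 63
G#5: 5×12 + 8 = 68
Difference = 68 - 63 = 5
= 5 semitones


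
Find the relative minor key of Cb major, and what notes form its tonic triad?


The relative minor shares the major's key signature and starts on its 6th degree
6th degree = a major 6th above the tonic; a major 6th above Cb is Ab
→ relative minor of Cb major is Ab minor
Tonic triad of Ab minor = root + minor 3rd + perfect 5th = Ab Cb Eb
= Ab minor; triad = Ab Cb Eb


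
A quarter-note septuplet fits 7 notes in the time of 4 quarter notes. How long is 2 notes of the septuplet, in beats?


Septuplet: 7 notes occupy the space of 4 quarter notes
Space = 4 × 1 = 4 beats
Each septuplet note = 4 / 7 = 4/7 beats
2 notes = 2 × 4/7 = 8/7
= 8/7 beats


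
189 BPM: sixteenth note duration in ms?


One quarter-note beat = 60000 / BPM = 60000 / 189 ms
Sixteenth note = 1/4 × quarter note
Duration = 1/4 × 60000 / 189 = 15000 / 189
= 79.4 ms


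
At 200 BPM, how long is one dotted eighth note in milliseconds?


One quarter-note beat = 60000 / BPM = 60000 / 200 ms
Dotted eighth note = 3/4 × quarter note
Duration = 3/4 × 60000 / 200 = 45000 / 200
= 225.0 ms


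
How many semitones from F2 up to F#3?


Solution.
Absolute semitone position = octave×12 + chromatic position
F2: 2×12 + 5 = 29
F#3: 3×12 + 6 = 42
Difference = 42 - 29 = 13
= 13 semitones


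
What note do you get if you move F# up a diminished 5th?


Let's work it out.
diminished 5th: 5 letter names, 6 semitones
Letter: F + 4 → C
Pitch: F# + 6 semitones, spelled as a C → C
= C


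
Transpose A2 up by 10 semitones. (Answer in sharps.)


Let's work it out.
A2: chromatic position 9 in octave 2 → absolute = 2×12 + 9 = 33
Transpose up 10: 33 + 10 = 43
43 = 3×12 + 7 → G in octave 3
Result = G3


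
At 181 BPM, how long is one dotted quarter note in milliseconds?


One quarter-note beat = 60000 / BPM = 60000 / 181 ms
Dotted quarter note = 3/2 × quarter note
Duration = 3/2 × 60000 / 181 = 90000 / 181
= 497.2 ms


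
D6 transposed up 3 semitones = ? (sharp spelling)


Working:
D6: chromatic position 2 in octave 6 → absolute = 6×12 + 2 = 74
Transpose up 3: 74 + 3 = 77
77 = 6×12 + 5 → F in octave 6
Result = F6


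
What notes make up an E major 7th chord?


Working:
Major 7th chord = root + major 3rd + perfect 5th + major 7th
Seventh chords stack in thirds, so the letter names are E-G-B-D
Root: E
Major 3rd above E: G#
Perfect 5th above E: B
Major 7th above E: D#
Chord = E G# B D#


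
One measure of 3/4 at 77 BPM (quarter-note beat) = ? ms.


Quarter-note beat duration = 60000 / 77 ms
Beats per measure (3/4) = 3
One measure = 3 × 60000 / 77 = 180000 / 77 ms
= 2337.7 ms


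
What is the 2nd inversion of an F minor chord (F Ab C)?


Reasoning:
Root position: F Ab C
2nd inversion: move root and 3rd up an octave
Bass note: C
Notes (bottom to top) = C F Ab


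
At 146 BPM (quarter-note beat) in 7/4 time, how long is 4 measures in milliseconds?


Reasoning:
Quarter-note beat duration = 60000 / 146 ms
Beats per measure (7/4) = 7
One measure = 7 × 60000 / 146 = 420000 / 146 ms
4 measures = 4 × 420000 / 146 = 1680000 / 146
= 11506.8 ms


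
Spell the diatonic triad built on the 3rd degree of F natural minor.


Solution.
F natural minor scale: F G Ab Bb C Db Eb
Diatonic triad on degree 3 stacks scale notes 3, 5, 7: Ab C Eb
Ab→C = 4 semitones; Ab→Eb = 7 semitones → major triad
= Ab C Eb (major)


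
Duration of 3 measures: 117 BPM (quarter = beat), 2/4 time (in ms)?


Let's work it out.
Quarter-note beat duration = 60000 / 117 ms
Beats per measure (2/4) = 2
One measure = 2 × 60000 / 117 = 120000 / 117 ms
3 measures = 3 × 120000 / 117 = 360000 / 117
= 3076.9 ms


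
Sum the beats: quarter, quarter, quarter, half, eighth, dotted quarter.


Solution.
Beat values:
  quarter = 1 beat
  quarter = 1 beat
  quarter = 1 beat
  half = 2 beats
  eighth = 0.5 beats
  dotted quarter = 1.5 beats
Sum = 1 + 1 + 1 + 2 + 0.5 + 1.5
= 7 beats


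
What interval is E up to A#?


Solution.
Letter names: E → A spans 4 letter names → a 4th
Semitones: E → A# = 6 half-steps
A 4th of 6 semitones is an augmented 4th
= augmented 4th


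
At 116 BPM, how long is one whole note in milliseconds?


Working:
One quarter-note beat = 60000 / BPM = 60000 / 116 ms
Whole note = 4 × quarter note
Duration = 4 × 60000 / 116 = 240000 / 116
= 2069.0 ms


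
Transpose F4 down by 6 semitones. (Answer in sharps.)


Solution.
F4: chromatic position 5 in octave 4 → absolute = 4×12 + 5 = 53
Transpose down 6: 53 - 6 = 47
47 = 3×12 + 11 → B in octave 3
Result = B3


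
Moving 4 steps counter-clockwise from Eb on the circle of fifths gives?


Reasoning:
Each counter-clockwise step moves down a perfect 5th (= up a perfect 4th)
From Eb: Eb → Ab → Db → F#/Gb → B
= B


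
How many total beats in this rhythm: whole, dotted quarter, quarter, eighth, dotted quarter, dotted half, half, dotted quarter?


Working:
Beat values:
  whole = 4 beats
  dotted quarter = 1.5 beats
  quarter = 1 beat
  eighth = 0.5 beats
  dotted quarter = 1.5 beats
  dotted half = 3 beats
  half = 2 beats
  dotted quarter = 1.5 beats
Sum = 4 + 1.5 + 1 + 0.5 + 1.5 + 3 + 2 + 1.5
= 15 beats


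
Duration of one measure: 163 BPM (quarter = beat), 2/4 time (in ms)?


Solution.
Quarter-note beat duration = 60000 / 163 ms
Beats per measure (2/4) = 2
One measure = 2 × 60000 / 163 = 120000 / 163 ms
= 736.2 ms


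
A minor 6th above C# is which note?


A 6th spans 6 letter names, so from C we land on A
A minor 6th = 8 semitones above C#
Spell A at that pitch: A
= A


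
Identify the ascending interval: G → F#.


Reasoning:
Letter names: G → F spans 7 letter names → a 7th
Semitones: G → F# = 11 half-steps
A 7th of 11 semitones is a major 7th
= major 7th


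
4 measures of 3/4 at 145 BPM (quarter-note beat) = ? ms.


Solution.
Quarter-note beat duration = 60000 / 145 ms
Beats per measure (3/4) = 3
One measure = 3 × 60000 / 145 = 180000 / 145 ms
4 measures = 4 × 180000 / 145 = 720000 / 145
= 4965.5 ms


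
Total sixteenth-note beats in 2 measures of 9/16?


Working:
Time signature 9/16: the bottom number 16 means the sixteenth note gets one count
The top number 9 means 9 sixteenth-note beats per measure
Total = 9 × 2 measures
= 18 sixteenth-note beats


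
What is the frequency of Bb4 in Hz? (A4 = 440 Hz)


Solution.
f = 440 × 2^(n/12) where n = semitones from A4
Bb4: 1 semitones from A4
f = 440 × 2^(1/12)
f = 466.16 Hz


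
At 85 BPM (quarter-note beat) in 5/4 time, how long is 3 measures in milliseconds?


Let's work it out.
Quarter-note beat duration = 60000 / 85 ms
Beats per measure (5/4) = 5
One measure = 5 × 60000 / 85 = 300000 / 85 ms
3 measures = 3 × 300000 / 85 = 900000 / 85
= 10588.2 ms


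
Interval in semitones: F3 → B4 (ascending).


Step by step:
Absolute semitone position = octave×12 + chromatic position
F3: 3×12 + 5 = 41
B4: 4×12 + 11 = 59
Difference = 59 - 41 = 18
= 18 semitones


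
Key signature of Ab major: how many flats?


Let's work it out.
Flat major keys: C(0), F(1), Bb(2), Eb(3), Ab(4), Db(5), Gb(6), Cb(7)
Ab major has 4 flats
Order of flats: Bb Eb Ab Db Gb Cb Fb → first 4: Bb, Eb, Ab, Db
= 4 flats


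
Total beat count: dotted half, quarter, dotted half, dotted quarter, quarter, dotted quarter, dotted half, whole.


Step by step:
Beat values:
  dotted half = 3 beats
  quarter = 1 beat
  dotted half = 3 beats
  dotted quarter = 1.5 beats
  quarter = 1 beat
  dotted quarter = 1.5 beats
  dotted half = 3 beats
  whole = 4 beats
Sum = 3 + 1 + 3 + 1.5 + 1 + 1.5 + 3 + 4
= 18 beats


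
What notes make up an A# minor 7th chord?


Working:
Minor 7th chord = root + minor 3rd + perfect 5th + minor 7th
Seventh chords stack in thirds, so the letter names are A-C-E-G
Root: A#
Minor 3rd above A#: C#
Perfect 5th above A#: E#
Minor 7th above A#: G#
Chord = A# C# E# G#


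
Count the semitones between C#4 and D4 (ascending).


Step by step:
Absolute semitone position = octave×12 + chromatic position
C#4: 4×12 + 1 = 49
D4: 4×12 + 2 = 50
Difference = 50 - 49 = 1
= 1 semitone


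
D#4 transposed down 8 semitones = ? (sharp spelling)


Working:
D#4: chromatic position 3 in octave 4 → absolute = 4×12 + 3 = 51
Transpose down 8: 51 - 8 = 43
43 = 3×12 + 7 → G in octave 3
Result = G3


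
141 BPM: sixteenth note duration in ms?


Solution.
One quarter-note beat = 60000 / BPM = 60000 / 141 ms
Sixteenth note = 1/4 × quarter note
Duration = 1/4 × 60000 / 141 = 15000 / 141
= 106.4 ms


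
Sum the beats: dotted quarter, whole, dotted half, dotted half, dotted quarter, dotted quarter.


Beat values:
  dotted quarter = 1.5 beats
  whole = 4 beats
  dotted half = 3 beats
  dotted half = 3 beats
  dotted quarter = 1.5 beats
  dotted quarter = 1.5 beats
Sum = 1.5 + 4 + 3 + 3 + 1.5 + 1.5
= 14.5 beats


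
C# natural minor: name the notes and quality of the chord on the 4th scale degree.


Working:
C# natural minor scale: C# D# E F# G# A B
Diatonic triad on degree 4 stacks scale notes 4, 6, 1: F# A C#
F#→A = 3 semitones; F#→C# = 7 semitones → minor triad
= F# A C# (minor)


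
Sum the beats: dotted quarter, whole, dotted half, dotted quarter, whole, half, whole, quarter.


Working:
Beat values:
  dotted quarter = 1.5 beats
  whole = 4 beats
  dotted half = 3 beats
  dotted quarter = 1.5 beats
  whole = 4 beats
  half = 2 beats
  whole = 4 beats
  quarter = 1 beat
Sum = 1.5 + 4 + 3 + 1.5 + 4 + 2 + 4 + 1
= 21 beats


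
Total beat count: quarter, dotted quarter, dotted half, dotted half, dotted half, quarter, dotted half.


Solution.
Beat values:
  quarter = 1 beat
  dotted quarter = 1.5 beats
  dotted half = 3 beats
  dotted half = 3 beats
  dotted half = 3 beats
  quarter = 1 beat
  dotted half = 3 beats
Sum = 1 + 1.5 + 3 + 3 + 3 + 1 + 3
= 15.5 beats


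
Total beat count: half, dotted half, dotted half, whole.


Reasoning:
Beat values:
  half = 2 beats
  dotted half = 3 beats
  dotted half = 3 beats
  whole = 4 beats
Sum = 2 + 3 + 3 + 4
= 12 beats


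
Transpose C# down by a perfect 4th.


perfect 4th: 4 letter names, 5 semitones
Letter: C - 3 → G
Pitch: C# - 5 semitones, spelled as a G → G#
= G#


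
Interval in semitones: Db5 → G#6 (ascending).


Working:
Absolute semitone position = octave×12 + chromatic position
Db5: 5×12 + 1 = 61
G#6: 6×12 + 8 = 80
Difference = 80 - 61 = 19
= 19 semitones


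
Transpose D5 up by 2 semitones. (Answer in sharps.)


Let's work it out.
D5: chromatic position 2 in octave 5 → absolute = 5×12 + 2 = 62
Transpose up 2: 62 + 2 = 64
64 = 5×12 + 4 → E in octave 5
Result = E5


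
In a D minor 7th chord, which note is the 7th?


Working:
Minor 7th chord = root + minor 3rd + perfect 5th + minor 7th
Seventh chords stack in thirds, so the letter names are D-F-A-C
Root: D
Minor 3rd above D: F
Perfect 5th above D: A
Minor 7th above D: C
The 7th = C


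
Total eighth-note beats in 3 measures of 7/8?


Step by step:
Time signature 7/8: the bottom number 8 means the eighth note gets one count
The top number 7 means 7 eighth-note beats per measure
Total = 7 × 3 measures
= 21 eighth-note beats


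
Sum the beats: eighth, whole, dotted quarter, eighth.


Reasoning:
Beat values:
  eighth = 0.5 beats
  whole = 4 beats
  dotted quarter = 1.5 beats
  eighth = 0.5 beats
Sum = 0.5 + 4 + 1.5 + 0.5
= 6.5 beats


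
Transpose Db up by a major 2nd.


Step by step:
major 2nd: 2 letter names, 2 semitones
Letter: D + 1 → E
Pitch: Db + 2 semitones, spelled as an E → Eb
= Eb


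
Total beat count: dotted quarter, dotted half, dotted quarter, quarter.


Step by step:
Beat values:
  dotted quarter = 1.5 beats
  dotted half = 3 beats
  dotted quarter = 1.5 beats
  quarter = 1 beat
Sum = 1.5 + 3 + 1.5 + 1
= 7 beats
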